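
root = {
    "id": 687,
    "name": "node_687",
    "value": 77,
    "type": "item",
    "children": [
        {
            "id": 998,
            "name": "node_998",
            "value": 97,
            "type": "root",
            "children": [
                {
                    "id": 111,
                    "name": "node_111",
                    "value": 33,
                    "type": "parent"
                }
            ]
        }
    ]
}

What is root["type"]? "item"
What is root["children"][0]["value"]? 97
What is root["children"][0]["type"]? "root"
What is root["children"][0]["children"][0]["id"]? 111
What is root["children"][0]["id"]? 998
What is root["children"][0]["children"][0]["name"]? "node_111"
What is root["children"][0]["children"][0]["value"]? 33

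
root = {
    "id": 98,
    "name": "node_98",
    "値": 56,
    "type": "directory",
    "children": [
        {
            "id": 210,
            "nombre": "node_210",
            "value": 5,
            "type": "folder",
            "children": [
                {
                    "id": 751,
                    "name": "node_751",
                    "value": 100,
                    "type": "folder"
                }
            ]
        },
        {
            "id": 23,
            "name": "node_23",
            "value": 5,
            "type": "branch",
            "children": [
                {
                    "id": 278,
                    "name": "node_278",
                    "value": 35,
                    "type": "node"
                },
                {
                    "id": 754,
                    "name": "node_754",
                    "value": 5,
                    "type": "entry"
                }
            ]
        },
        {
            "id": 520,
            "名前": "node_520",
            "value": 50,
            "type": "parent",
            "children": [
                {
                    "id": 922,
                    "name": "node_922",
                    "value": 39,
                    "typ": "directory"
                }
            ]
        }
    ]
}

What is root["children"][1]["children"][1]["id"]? 754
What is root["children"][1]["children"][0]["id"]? 278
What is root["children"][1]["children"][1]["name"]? "node_754"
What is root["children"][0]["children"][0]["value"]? 100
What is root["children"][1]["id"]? 23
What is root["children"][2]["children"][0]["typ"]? "directory"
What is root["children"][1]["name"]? "node_23"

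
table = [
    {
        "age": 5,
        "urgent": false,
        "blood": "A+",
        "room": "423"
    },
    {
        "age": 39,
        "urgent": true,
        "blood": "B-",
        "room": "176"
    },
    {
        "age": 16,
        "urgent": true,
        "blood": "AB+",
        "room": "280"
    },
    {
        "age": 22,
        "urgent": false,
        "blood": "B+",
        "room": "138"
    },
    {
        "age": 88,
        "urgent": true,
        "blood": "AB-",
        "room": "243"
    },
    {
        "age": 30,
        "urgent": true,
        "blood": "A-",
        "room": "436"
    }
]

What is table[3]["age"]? 22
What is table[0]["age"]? 5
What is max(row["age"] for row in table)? 88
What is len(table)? 6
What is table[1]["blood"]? "B-"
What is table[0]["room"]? "423"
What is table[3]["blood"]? "B+"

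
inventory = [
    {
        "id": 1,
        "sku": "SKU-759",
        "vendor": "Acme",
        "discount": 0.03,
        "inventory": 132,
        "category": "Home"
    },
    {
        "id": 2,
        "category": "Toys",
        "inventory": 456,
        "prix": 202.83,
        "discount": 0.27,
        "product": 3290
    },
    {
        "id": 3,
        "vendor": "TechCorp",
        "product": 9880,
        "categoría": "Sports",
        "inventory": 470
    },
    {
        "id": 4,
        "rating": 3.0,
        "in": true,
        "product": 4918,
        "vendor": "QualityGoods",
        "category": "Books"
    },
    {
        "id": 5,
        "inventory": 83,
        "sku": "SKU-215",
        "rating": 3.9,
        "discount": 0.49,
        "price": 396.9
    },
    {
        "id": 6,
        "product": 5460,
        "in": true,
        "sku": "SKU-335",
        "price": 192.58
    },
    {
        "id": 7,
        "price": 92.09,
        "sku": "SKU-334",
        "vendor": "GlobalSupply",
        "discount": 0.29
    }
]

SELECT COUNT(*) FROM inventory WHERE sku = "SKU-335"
1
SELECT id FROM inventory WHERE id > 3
[4, 5, 6, 7]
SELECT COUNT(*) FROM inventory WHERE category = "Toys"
1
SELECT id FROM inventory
[1, 2, 3, 4, 5, 6, 7]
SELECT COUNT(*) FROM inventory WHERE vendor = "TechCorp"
1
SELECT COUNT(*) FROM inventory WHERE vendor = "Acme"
1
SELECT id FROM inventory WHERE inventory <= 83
[5]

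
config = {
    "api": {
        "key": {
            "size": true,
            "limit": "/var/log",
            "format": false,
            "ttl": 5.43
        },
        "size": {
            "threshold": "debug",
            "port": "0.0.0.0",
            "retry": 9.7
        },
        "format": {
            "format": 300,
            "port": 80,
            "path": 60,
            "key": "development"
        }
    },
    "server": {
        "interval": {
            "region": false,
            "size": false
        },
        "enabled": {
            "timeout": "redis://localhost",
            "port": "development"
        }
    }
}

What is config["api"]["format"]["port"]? 80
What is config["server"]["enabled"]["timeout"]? "redis://localhost"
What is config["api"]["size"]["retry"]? 9.7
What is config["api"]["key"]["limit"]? "/var/log"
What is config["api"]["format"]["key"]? "development"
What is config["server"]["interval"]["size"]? False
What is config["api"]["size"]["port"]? "0.0.0.0"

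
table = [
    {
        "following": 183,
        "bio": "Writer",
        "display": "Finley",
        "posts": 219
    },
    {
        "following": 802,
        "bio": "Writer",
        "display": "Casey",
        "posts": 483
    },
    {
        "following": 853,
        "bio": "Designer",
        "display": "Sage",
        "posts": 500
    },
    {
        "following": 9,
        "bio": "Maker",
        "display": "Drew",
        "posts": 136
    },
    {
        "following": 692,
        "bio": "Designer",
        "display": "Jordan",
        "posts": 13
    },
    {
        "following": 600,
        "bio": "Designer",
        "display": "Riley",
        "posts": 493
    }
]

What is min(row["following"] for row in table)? 9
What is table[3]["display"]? "Drew"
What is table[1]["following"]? 802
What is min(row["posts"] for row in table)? 13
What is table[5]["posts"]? 493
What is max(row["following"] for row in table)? 853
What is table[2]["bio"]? "Designer"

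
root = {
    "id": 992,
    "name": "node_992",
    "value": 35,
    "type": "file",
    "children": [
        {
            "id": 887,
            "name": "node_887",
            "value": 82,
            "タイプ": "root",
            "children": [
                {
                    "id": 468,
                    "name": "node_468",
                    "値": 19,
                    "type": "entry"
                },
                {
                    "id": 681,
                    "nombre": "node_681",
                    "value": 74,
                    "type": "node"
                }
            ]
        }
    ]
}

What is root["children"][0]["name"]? "node_887"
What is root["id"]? 992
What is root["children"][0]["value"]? 82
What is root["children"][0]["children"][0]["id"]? 468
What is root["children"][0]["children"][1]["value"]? 74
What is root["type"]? "file"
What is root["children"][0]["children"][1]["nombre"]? "node_681"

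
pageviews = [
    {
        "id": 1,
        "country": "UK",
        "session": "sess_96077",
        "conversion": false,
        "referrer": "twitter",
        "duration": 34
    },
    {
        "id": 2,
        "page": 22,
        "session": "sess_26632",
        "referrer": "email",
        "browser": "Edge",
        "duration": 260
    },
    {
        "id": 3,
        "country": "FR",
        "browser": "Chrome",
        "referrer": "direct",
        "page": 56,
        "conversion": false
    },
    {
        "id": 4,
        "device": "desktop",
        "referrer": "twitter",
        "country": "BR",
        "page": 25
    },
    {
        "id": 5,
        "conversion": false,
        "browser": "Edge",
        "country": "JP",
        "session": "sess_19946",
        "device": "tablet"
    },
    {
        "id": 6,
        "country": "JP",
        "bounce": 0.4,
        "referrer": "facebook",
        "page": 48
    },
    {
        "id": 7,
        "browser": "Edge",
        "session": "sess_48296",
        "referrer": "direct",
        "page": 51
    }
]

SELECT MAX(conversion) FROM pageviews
False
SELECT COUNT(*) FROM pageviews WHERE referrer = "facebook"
1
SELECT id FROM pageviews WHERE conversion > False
[]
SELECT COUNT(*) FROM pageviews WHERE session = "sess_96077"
1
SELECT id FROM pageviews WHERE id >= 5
[5, 6, 7]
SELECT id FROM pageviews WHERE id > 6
[7]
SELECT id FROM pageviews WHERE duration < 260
[1]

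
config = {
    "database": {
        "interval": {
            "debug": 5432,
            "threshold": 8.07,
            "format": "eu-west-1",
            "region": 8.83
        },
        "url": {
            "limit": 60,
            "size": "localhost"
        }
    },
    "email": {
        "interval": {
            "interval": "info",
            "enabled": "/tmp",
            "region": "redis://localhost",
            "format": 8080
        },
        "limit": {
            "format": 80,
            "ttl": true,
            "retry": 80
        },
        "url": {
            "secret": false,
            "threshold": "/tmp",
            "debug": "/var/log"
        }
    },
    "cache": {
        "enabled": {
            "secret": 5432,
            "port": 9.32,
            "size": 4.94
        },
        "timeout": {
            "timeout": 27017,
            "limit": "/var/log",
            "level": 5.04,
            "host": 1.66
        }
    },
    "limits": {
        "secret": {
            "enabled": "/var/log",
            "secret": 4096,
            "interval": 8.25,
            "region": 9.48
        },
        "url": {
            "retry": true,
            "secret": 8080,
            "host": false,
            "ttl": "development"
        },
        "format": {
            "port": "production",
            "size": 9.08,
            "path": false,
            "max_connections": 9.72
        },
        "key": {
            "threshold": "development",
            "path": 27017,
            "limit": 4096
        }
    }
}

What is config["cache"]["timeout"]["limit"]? "/var/log"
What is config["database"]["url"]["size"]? "localhost"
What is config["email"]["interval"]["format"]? 8080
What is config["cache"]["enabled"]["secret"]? 5432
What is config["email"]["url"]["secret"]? False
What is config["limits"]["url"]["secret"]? 8080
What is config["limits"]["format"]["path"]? False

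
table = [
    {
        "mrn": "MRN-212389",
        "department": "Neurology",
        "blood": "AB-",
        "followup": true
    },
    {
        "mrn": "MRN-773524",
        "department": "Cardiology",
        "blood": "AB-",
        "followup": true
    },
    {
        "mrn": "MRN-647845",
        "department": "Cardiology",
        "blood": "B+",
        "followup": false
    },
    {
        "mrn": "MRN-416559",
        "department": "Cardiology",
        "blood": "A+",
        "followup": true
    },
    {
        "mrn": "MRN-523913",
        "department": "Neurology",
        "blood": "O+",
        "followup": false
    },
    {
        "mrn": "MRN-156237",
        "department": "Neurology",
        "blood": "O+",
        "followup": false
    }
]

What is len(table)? 6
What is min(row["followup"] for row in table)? False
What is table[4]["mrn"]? "MRN-523913"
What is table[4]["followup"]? False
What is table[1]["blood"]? "AB-"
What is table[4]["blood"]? "O+"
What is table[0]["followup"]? True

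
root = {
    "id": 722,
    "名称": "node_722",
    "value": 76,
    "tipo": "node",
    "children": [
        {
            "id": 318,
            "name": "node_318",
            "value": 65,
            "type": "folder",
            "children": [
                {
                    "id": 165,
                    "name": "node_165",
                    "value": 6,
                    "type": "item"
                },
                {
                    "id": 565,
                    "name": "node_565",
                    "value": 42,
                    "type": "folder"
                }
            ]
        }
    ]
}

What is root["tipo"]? "node"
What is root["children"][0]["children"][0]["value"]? 6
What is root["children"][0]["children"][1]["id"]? 565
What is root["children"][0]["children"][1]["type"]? "folder"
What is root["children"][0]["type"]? "folder"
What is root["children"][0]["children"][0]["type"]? "item"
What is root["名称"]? "node_722"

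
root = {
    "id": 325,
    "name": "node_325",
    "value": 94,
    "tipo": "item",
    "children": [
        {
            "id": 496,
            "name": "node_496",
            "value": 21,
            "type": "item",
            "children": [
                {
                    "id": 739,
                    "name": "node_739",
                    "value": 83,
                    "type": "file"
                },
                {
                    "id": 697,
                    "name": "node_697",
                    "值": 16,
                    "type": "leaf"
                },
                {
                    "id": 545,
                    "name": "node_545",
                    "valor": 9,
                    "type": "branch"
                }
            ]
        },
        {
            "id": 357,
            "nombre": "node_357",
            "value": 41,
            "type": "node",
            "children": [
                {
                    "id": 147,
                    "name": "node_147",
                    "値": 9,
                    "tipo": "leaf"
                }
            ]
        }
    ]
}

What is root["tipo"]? "item"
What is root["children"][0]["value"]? 21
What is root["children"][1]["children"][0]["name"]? "node_147"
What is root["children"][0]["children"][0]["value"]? 83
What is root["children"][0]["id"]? 496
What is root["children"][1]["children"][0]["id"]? 147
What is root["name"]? "node_325"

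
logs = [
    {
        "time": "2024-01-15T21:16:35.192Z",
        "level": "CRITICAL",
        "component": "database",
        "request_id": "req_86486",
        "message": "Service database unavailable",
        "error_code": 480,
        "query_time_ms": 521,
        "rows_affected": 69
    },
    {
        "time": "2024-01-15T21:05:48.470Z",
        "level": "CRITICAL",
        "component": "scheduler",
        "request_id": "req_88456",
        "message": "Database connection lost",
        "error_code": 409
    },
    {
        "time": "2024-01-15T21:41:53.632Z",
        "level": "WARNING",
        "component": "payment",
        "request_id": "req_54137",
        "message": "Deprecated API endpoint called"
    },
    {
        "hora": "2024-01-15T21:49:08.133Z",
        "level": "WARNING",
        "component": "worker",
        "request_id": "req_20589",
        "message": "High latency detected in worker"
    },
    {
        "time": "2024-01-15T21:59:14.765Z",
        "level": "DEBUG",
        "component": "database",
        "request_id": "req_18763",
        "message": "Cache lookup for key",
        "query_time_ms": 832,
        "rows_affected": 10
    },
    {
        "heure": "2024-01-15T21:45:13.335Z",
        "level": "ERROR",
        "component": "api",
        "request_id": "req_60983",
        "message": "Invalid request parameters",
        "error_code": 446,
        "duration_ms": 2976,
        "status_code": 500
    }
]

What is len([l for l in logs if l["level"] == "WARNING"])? 2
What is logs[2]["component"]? "payment"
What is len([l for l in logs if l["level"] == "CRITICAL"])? 2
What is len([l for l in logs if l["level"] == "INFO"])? 0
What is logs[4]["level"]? "DEBUG"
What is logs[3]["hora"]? "2024-01-15T21:49:08.133Z"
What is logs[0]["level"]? "CRITICAL"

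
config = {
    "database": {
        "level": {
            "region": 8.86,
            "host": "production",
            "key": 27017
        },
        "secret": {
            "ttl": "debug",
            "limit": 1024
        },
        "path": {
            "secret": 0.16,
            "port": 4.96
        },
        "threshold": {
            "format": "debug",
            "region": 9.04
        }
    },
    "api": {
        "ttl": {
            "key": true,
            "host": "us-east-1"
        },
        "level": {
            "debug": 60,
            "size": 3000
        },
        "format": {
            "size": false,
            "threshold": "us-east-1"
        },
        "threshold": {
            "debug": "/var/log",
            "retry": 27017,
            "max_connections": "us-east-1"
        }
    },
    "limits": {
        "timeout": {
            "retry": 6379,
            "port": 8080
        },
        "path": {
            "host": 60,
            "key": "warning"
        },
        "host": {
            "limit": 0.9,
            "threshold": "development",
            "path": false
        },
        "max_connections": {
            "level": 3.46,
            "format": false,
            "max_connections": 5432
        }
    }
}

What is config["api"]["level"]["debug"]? 60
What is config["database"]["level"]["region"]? 8.86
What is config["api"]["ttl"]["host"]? "us-east-1"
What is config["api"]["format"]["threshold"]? "us-east-1"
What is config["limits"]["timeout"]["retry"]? 6379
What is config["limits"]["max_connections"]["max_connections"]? 5432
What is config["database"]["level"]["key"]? 27017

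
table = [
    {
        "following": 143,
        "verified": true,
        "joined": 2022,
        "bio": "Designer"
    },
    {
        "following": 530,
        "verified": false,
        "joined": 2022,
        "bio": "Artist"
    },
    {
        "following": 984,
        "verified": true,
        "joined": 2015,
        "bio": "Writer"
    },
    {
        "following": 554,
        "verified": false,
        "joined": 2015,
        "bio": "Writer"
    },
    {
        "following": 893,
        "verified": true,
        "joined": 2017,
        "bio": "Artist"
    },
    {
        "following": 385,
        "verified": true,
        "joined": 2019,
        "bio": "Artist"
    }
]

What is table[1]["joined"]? 2022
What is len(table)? 6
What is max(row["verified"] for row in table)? True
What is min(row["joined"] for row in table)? 2015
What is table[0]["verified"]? True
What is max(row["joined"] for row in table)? 2022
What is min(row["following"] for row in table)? 143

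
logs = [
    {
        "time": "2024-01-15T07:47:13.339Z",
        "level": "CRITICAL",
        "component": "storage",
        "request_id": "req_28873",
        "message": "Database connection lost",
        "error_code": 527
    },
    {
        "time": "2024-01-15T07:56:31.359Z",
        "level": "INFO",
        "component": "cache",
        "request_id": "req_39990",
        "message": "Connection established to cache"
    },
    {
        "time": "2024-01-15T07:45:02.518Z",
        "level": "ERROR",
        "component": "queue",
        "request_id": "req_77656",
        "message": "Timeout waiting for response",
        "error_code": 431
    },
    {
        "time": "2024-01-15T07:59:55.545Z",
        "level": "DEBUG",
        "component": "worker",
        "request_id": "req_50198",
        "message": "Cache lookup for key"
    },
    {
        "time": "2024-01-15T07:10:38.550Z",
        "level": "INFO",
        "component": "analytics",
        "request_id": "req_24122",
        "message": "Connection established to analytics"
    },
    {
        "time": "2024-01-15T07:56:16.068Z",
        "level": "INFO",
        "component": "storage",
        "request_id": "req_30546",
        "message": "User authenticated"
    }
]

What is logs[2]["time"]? "2024-01-15T07:45:02.518Z"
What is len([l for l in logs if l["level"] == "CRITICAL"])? 1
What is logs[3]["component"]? "worker"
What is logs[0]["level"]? "CRITICAL"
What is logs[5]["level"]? "INFO"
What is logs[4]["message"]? "Connection established to analytics"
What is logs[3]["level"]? "DEBUG"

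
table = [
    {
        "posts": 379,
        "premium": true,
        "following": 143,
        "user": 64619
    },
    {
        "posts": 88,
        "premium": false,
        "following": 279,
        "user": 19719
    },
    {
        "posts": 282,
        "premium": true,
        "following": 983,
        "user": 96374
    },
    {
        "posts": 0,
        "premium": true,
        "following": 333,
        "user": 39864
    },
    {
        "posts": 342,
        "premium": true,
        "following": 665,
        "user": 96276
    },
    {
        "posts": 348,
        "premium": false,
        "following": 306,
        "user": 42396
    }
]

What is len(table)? 6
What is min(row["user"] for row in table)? 19719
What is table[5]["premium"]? False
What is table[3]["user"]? 39864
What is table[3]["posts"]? 0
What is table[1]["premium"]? False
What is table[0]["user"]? 64619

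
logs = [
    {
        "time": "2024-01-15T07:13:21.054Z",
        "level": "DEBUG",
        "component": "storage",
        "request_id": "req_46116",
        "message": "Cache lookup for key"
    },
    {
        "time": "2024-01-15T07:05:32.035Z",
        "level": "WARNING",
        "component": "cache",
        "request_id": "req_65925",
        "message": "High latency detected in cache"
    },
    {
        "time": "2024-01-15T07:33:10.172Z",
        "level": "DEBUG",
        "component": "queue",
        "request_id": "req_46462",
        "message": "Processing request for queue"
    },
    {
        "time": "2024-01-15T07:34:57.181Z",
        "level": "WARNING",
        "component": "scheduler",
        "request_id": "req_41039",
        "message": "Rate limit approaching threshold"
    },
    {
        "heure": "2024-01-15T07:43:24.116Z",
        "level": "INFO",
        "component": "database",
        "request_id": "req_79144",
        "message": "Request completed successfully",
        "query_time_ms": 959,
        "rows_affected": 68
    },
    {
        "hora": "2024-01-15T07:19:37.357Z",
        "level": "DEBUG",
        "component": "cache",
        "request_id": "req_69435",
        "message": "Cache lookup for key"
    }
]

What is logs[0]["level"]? "DEBUG"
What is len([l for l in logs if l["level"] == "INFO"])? 1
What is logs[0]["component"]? "storage"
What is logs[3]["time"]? "2024-01-15T07:34:57.181Z"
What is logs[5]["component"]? "cache"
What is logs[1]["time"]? "2024-01-15T07:05:32.035Z"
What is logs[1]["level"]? "WARNING"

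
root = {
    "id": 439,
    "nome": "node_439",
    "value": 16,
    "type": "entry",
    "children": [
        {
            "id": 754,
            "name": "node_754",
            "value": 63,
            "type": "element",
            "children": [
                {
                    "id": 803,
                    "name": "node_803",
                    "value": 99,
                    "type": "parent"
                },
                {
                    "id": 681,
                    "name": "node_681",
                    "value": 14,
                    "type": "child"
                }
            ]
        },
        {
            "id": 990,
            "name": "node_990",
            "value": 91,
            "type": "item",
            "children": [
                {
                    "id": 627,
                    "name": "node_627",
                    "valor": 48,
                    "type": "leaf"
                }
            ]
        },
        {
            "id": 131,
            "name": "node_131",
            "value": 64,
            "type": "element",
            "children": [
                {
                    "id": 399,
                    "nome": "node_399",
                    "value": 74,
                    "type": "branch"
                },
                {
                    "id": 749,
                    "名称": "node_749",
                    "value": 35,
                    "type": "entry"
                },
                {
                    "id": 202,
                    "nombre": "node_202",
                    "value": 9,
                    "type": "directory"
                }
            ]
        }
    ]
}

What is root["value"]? 16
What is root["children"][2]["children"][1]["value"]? 35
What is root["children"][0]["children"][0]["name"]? "node_803"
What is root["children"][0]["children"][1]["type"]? "child"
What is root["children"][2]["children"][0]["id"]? 399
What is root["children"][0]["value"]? 63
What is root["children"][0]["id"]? 754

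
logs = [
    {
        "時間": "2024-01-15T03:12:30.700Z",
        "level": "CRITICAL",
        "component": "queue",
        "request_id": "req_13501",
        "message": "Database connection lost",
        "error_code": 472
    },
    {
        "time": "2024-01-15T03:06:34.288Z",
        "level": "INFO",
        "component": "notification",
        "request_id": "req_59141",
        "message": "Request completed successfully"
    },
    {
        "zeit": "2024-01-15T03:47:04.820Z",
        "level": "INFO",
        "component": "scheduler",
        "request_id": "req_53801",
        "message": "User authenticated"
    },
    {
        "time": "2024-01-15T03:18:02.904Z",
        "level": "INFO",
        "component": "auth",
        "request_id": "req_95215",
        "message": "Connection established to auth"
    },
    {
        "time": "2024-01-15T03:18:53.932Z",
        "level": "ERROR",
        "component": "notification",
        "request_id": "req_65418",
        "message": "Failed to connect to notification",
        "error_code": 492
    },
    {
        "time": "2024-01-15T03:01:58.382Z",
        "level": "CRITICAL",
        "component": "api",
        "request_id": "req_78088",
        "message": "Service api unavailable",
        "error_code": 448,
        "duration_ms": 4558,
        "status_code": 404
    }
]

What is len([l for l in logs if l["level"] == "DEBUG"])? 0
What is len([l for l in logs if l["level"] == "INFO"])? 3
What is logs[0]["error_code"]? 472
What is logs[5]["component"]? "api"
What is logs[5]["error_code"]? 448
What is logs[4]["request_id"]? "req_65418"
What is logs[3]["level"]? "INFO"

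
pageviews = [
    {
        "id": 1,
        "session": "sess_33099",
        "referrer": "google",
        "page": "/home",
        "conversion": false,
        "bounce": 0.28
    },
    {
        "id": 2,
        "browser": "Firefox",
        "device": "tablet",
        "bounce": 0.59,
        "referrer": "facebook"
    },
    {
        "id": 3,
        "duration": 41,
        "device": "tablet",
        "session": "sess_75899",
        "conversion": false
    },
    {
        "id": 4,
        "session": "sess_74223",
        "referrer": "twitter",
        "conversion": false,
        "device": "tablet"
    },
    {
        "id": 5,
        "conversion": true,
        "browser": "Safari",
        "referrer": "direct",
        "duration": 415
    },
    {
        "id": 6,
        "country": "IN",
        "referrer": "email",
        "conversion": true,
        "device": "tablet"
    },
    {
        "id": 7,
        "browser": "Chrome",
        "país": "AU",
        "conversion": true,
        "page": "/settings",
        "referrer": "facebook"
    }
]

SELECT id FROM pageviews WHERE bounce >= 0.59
[2]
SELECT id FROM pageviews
[1, 2, 3, 4, 5, 6, 7]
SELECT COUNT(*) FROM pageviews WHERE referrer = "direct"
1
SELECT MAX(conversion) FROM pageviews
True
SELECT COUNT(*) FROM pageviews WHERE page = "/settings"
1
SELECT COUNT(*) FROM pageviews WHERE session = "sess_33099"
1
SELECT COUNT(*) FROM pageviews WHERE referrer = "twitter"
1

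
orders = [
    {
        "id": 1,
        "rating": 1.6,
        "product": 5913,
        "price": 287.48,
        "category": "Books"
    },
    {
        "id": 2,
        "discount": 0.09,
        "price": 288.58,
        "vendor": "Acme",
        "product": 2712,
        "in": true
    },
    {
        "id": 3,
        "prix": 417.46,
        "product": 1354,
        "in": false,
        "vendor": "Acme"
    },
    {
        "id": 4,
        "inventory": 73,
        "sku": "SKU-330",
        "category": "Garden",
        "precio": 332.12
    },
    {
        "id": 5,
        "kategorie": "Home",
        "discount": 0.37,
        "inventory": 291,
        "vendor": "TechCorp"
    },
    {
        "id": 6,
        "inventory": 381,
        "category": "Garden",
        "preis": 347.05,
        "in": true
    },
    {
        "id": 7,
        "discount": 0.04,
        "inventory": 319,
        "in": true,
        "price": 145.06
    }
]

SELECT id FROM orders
[1, 2, 3, 4, 5, 6, 7]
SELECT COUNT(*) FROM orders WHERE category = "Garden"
2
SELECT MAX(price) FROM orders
288.58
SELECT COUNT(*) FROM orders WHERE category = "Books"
1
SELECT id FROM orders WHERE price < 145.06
[]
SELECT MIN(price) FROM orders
145.06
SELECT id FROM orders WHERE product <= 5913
[1, 2, 3]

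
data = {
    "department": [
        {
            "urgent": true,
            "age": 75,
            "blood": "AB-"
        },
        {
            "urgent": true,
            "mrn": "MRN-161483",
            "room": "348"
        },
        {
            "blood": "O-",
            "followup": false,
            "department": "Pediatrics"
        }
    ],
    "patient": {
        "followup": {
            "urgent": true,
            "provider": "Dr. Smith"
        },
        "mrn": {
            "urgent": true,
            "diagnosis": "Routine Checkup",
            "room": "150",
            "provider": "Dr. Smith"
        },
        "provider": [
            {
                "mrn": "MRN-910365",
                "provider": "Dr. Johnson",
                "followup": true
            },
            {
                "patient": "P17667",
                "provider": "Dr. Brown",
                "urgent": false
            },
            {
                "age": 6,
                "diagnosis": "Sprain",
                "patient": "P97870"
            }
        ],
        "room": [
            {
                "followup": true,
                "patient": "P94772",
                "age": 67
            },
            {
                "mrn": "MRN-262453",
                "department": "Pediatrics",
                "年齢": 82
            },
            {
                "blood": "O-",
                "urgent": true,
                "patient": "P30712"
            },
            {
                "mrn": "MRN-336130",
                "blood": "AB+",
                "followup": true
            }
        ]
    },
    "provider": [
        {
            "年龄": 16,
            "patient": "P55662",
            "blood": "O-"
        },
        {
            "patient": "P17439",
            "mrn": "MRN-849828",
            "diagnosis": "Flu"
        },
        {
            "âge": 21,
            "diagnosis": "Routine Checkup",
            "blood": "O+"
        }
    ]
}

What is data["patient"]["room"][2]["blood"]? "O-"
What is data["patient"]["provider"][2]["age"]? 6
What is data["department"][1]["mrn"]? "MRN-161483"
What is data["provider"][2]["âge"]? 21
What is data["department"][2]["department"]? "Pediatrics"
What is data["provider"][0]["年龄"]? 16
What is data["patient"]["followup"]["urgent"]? True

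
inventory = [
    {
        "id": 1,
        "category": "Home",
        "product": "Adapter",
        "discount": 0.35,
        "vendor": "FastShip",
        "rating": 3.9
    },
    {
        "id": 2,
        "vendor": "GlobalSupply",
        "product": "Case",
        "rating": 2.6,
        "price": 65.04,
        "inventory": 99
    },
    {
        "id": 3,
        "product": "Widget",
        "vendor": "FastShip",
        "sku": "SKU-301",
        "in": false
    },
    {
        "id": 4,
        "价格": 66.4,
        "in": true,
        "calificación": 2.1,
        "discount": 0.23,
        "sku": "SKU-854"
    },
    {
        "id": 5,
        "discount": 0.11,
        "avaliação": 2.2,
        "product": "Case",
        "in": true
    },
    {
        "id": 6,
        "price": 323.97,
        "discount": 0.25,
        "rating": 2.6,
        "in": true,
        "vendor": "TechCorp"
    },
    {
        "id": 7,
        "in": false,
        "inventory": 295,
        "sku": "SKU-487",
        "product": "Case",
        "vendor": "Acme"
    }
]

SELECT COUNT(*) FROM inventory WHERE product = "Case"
3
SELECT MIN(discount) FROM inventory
0.11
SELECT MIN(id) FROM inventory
1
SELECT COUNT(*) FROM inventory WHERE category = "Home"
1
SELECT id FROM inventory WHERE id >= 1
[1, 2, 3, 4, 5, 6, 7]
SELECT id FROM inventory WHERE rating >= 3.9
[1]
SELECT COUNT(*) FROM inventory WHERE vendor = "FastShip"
2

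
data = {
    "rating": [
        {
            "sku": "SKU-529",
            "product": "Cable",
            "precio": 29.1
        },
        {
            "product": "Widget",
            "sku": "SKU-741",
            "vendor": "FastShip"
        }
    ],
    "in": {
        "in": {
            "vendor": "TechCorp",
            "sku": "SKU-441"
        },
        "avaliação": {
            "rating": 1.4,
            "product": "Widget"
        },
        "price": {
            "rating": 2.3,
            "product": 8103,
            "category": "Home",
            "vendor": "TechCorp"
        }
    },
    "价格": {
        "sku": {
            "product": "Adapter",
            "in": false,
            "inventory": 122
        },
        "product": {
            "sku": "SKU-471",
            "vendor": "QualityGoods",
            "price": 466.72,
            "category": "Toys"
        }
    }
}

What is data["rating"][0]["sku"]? "SKU-529"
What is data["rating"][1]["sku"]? "SKU-741"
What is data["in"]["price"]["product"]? 8103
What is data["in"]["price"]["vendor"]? "TechCorp"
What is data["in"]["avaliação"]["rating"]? 1.4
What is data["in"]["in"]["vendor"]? "TechCorp"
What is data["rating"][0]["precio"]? 29.1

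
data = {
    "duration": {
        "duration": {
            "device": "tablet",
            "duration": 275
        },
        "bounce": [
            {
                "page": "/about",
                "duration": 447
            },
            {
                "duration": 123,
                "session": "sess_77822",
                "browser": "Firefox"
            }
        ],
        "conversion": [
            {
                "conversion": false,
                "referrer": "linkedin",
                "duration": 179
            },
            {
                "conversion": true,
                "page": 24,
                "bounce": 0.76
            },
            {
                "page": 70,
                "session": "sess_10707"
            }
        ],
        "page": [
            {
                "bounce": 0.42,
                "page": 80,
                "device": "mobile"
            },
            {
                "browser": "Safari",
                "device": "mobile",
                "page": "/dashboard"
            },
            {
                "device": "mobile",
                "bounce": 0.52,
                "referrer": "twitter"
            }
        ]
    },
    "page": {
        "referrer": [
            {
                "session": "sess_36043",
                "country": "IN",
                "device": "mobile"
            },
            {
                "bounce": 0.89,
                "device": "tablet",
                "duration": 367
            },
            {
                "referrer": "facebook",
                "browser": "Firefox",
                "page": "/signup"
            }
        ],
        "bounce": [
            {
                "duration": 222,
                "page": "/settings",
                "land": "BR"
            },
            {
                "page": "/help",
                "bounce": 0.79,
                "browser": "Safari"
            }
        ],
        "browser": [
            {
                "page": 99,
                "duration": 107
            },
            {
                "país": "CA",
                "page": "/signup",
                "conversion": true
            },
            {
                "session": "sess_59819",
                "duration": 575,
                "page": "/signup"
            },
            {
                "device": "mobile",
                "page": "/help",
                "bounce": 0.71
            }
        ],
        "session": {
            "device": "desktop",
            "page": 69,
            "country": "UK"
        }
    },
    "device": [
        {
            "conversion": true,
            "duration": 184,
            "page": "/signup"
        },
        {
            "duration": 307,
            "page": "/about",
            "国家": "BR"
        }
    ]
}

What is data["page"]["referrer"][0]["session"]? "sess_36043"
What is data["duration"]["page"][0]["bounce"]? 0.42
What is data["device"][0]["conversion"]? True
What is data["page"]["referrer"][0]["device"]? "mobile"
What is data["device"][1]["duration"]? 307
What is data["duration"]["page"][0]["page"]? 80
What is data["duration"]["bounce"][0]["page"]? "/about"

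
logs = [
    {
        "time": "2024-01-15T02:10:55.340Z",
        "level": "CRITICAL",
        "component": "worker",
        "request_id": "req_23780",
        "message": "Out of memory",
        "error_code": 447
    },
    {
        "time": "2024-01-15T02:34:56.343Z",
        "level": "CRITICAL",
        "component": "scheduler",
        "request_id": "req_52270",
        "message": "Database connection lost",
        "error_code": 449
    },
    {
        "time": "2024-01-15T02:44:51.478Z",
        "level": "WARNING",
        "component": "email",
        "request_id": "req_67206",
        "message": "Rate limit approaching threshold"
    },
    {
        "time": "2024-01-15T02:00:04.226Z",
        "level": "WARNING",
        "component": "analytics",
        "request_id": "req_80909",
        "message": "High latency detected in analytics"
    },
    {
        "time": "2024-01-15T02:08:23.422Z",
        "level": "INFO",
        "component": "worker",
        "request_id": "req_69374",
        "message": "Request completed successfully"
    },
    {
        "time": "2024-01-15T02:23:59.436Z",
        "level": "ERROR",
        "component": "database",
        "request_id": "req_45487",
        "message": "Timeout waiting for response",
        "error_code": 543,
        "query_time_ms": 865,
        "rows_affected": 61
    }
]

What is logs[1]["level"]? "CRITICAL"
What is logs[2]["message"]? "Rate limit approaching threshold"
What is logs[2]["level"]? "WARNING"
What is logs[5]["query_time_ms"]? 865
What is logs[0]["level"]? "CRITICAL"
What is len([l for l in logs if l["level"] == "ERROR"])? 1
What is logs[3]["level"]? "WARNING"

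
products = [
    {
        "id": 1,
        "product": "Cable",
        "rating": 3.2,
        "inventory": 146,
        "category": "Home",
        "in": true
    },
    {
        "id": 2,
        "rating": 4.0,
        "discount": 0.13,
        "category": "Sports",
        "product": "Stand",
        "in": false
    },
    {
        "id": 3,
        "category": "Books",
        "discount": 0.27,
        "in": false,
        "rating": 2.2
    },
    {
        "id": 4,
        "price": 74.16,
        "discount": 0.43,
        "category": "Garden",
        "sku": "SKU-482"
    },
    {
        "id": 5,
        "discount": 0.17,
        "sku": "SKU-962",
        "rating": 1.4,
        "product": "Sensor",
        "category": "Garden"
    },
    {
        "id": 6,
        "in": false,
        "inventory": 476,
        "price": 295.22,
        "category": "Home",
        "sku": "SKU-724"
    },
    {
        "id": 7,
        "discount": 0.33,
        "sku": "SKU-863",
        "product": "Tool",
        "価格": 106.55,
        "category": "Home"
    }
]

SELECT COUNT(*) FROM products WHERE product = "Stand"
1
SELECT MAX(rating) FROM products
4.0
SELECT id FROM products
[1, 2, 3, 4, 5, 6, 7]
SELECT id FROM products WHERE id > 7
[]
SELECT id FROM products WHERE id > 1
[2, 3, 4, 5, 6, 7]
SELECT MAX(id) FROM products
7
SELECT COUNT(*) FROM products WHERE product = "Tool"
1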